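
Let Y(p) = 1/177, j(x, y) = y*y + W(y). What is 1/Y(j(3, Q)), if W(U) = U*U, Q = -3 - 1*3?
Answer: 177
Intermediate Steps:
Q = -6 (Q = -3 - 3 = -6)
W(U) = U²
j(x, y) = 2*y² (j(x, y) = y*y + y² = y² + y² = 2*y²)
Y(p) = 1/177
1/Y(j(3, Q)) = 1/(1/177) = 177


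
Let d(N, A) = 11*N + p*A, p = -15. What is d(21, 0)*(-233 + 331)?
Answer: 22638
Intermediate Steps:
d(N, A) = -15*A + 11*N (d(N, A) = 11*N - 15*A = -15*A + 11*N)
d(21, 0)*(-233 + 331) = (-15*0 + 11*21)*(-233 + 331) = (0 + 231)*98 = 231*98 = 22638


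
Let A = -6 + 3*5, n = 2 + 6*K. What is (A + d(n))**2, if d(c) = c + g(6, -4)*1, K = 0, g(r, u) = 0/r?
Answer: 121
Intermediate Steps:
g(r, u) = 0
n = 2 (n = 2 + 6*0 = 2 + 0 = 2)
d(c) = c (d(c) = c + 0*1 = c + 0 = c)
A = 9 (A = -6 + 15 = 9)
(A + d(n))**2 = (9 + 2)**2 = 11**2 = 121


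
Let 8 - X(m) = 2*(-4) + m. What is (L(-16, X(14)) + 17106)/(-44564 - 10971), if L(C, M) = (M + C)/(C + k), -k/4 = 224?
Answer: -7800343/25323960 ≈ -0.30802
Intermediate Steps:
X(m) = 16 - m (X(m) = 8 - (2*(-4) + m) = 8 - (-8 + m) = 8 + (8 - m) = 16 - m)
k = -896 (k = -4*224 = -896)
L(C, M) = (C + M)/(-896 + C) (L(C, M) = (M + C)/(C - 896) = (C + M)/(-896 + C))
(L(-16, X(14)) + 17106)/(-44564 - 10971) = ((-16 + (16 - 1*14))/(-896 - 16) + 17106)/(-44564 - 10971) = ((-16 + (16 - 14))/(-912) + 17106)/(-55535) = (-(-16 + 2)/912 + 17106)*(-1/55535) = (-1/912*(-14) + 17106)*(-1/55535) = (7/456 + 17106)*(-1/55535) = (7800343/456)*(-1/55535) = -7800343/25323960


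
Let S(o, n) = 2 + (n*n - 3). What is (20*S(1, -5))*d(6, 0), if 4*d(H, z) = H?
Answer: 720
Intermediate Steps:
d(H, z) = H/4
S(o, n) = -1 + n² (S(o, n) = 2 + (n² - 3) = 2 + (-3 + n²) = -1 + n²)
(20*S(1, -5))*d(6, 0) = (20*(-1 + (-5)²))*((¼)*6) = (20*(-1 + 25))*(3/2) = (20*24)*(3/2) = 480*(3/2) = 720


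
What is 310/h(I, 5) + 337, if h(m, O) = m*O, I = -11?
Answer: 3645/11 ≈ 331.36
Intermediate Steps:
h(m, O) = O*m
310/h(I, 5) + 337 = 310/((5*(-11))) + 337 = 310/(-55) + 337 = 310*(-1/55) + 337 = -62/11 + 337 = 3645/11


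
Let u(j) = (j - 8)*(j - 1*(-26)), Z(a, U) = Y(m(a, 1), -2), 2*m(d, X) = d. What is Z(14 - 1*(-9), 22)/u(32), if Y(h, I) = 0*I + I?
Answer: -1/696 ≈ -0.0014368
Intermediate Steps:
m(d, X) = d/2
Y(h, I) = I (Y(h, I) = 0 + I = I)
Z(a, U) = -2
u(j) = (-8 + j)*(26 + j) (u(j) = (-8 + j)*(j + 26) = (-8 + j)*(26 + j))
Z(14 - 1*(-9), 22)/u(32) = -2/(-208 + 32² + 18*32) = -2/(-208 + 1024 + 576) = -2/1392 = -2*1/1392 = -1/696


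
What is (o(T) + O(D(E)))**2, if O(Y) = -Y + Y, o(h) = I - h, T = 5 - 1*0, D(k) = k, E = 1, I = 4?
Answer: 1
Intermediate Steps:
T = 5 (T = 5 + 0 = 5)
o(h) = 4 - h
O(Y) = 0
(o(T) + O(D(E)))**2 = ((4 - 1*5) + 0)**2 = ((4 - 5) + 0)**2 = (-1 + 0)**2 = (-1)**2 = 1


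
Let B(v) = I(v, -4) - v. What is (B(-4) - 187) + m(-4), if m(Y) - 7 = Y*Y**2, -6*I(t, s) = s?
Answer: -718/3 ≈ -239.33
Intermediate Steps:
I(t, s) = -s/6
m(Y) = 7 + Y**3 (m(Y) = 7 + Y*Y**2 = 7 + Y**3)
B(v) = 2/3 - v (B(v) = -1/6*(-4) - v = 2/3 - v)
(B(-4) - 187) + m(-4) = ((2/3 - 1*(-4)) - 187) + (7 + (-4)**3) = ((2/3 + 4) - 187) + (7 - 64) = (14/3 - 187) - 57 = -547/3 - 57 = -718/3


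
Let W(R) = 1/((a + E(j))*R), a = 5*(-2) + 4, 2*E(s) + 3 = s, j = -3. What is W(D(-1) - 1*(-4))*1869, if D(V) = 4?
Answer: -623/24 ≈ -25.958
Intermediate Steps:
E(s) = -3/2 + s/2
a = -6 (a = -10 + 4 = -6)
W(R) = -1/(9*R) (W(R) = 1/((-6 + (-3/2 + (½)*(-3)))*R) = 1/((-6 + (-3/2 - 3/2))*R) = 1/((-6 - 3)*R) = 1/((-9)*R) = -1/(9*R))
W(D(-1) - 1*(-4))*1869 = -1/(9*(4 - 1*(-4)))*1869 = -1/(9*(4 + 4))*1869 = -⅑/8*1869 = -⅑*⅛*1869 = -1/72*1869 = -623/24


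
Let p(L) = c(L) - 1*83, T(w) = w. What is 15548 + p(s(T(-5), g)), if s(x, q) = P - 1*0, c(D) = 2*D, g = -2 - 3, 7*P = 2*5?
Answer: 108275/7 ≈ 15468.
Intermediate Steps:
P = 10/7 (P = (2*5)/7 = (1/7)*10 = 10/7 ≈ 1.4286)
g = -5
s(x, q) = 10/7 (s(x, q) = 10/7 - 1*0 = 10/7 + 0 = 10/7)
p(L) = -83 + 2*L (p(L) = 2*L - 1*83 = 2*L - 83 = -83 + 2*L)
15548 + p(s(T(-5), g)) = 15548 + (-83 + 2*(10/7)) = 15548 + (-83 + 20/7) = 15548 - 561/7 = 108275/7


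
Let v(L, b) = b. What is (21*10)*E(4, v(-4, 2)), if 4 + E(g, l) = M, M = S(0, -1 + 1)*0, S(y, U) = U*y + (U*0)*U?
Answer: -840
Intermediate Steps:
S(y, U) = U*y (S(y, U) = U*y + 0*U = U*y + 0 = U*y)
M = 0 (M = ((-1 + 1)*0)*0 = (0*0)*0 = 0*0 = 0)
E(g, l) = -4 (E(g, l) = -4 + 0 = -4)
(21*10)*E(4, v(-4, 2)) = (21*10)*(-4) = 210*(-4) = -840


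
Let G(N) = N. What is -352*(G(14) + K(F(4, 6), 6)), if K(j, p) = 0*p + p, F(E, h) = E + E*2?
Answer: -7040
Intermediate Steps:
F(E, h) = 3*E (F(E, h) = E + 2*E = 3*E)
K(j, p) = p (K(j, p) = 0 + p = p)
-352*(G(14) + K(F(4, 6), 6)) = -352*(14 + 6) = -352*20 = -7040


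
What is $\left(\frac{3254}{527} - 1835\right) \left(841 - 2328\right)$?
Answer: $\frac{1433157217}{527} \approx 2.7195 \cdot 10^{6}$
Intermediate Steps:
$\left(\frac{3254}{527} - 1835\right) \left(841 - 2328\right) = \left(3254 \cdot \frac{1}{527} - 1835\right) \left(-1487\right) = \left(\frac{3254}{527} - 1835\right) \left(-1487\right) = \left(- \frac{963791}{527}\right) \left(-1487\right) = \frac{1433157217}{527}$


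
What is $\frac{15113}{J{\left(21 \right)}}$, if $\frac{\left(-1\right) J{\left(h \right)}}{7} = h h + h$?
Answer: $- \frac{2159}{462} \approx -4.6732$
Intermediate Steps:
$J{\left(h \right)} = - 7 h - 7 h^{2}$ ($J{\left(h \right)} = - 7 \left(h h + h\right) = - 7 \left(h^{2} + h\right) = - 7 \left(h + h^{2}\right) = - 7 h - 7 h^{2}$)
$\frac{15113}{J{\left(21 \right)}} = \frac{15113}{\left(-7\right) 21 \left(1 + 21\right)} = \frac{15113}{\left(-7\right) 21 \cdot 22} = \frac{15113}{-3234} = 15113 \left(- \frac{1}{3234}\right) = - \frac{2159}{462}$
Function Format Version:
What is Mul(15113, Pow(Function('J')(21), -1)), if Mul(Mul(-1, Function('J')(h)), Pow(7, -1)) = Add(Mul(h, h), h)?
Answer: Rational(-2159, 462) ≈ -4.6732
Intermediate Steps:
Function('J')(h) = Add(Mul(-7, h), Mul(-7, Pow(h, 2))) (Function('J')(h) = Mul(-7, Add(Mul(h, h), h)) = Mul(-7, Add(Pow(h, 2), h)) = Mul(-7, Add(h, Pow(h, 2))) = Add(Mul(-7, h), Mul(-7, Pow(h, 2))))
Mul(15113, Pow(Function('J')(21), -1)) = Mul(15113, Pow(Mul(-7, 21, Add(1, 21)), -1)) = Mul(15113, Pow(Mul(-7, 21, 22), -1)) = Mul(15113, Pow(-3234, -1)) = Mul(15113, Rational(-1, 3234)) = Rational(-2159, 462)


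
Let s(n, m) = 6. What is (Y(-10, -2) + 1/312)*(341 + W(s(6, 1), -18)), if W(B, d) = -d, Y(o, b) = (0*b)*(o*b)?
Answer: 359/312 ≈ 1.1506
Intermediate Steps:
Y(o, b) = 0 (Y(o, b) = 0*(b*o) = 0)
(Y(-10, -2) + 1/312)*(341 + W(s(6, 1), -18)) = (0 + 1/312)*(341 - 1*(-18)) = (0 + 1/312)*(341 + 18) = (1/312)*359 = 359/312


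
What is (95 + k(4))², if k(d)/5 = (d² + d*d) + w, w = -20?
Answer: 24025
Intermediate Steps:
k(d) = -100 + 10*d² (k(d) = 5*((d² + d*d) - 20) = 5*((d² + d²) - 20) = 5*(2*d² - 20) = 5*(-20 + 2*d²) = -100 + 10*d²)
(95 + k(4))² = (95 + (-100 + 10*4²))² = (95 + (-100 + 10*16))² = (95 + (-100 + 160))² = (95 + 60)² = 155² = 24025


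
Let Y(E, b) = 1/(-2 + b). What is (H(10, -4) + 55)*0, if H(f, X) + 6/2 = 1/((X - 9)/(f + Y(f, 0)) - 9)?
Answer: 0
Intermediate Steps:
H(f, X) = -3 + 1/(-9 + (-9 + X)/(-½ + f)) (H(f, X) = -3 + 1/((X - 9)/(f + 1/(-2 + 0)) - 9) = -3 + 1/((-9 + X)/(f + 1/(-2)) - 9) = -3 + 1/((-9 + X)/(f - ½) - 9) = -3 + 1/((-9 + X)/(-½ + f) - 9) = -3 + 1/(-9 + (-9 + X)/(-½ + f)))
(H(10, -4) + 55)*0 = (2*(-13 - 28*10 + 3*(-4))/(9 - 2*(-4) + 18*10) + 55)*0 = (2*(-13 - 280 - 12)/(9 + 8 + 180) + 55)*0 = (2*(-305)/197 + 55)*0 = (2*(1/197)*(-305) + 55)*0 = (-610/197 + 55)*0 = (10225/197)*0 = 0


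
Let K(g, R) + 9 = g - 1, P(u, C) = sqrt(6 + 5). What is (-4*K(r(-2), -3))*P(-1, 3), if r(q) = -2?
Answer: 48*sqrt(11) ≈ 159.20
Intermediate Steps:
P(u, C) = sqrt(11)
K(g, R) = -10 + g (K(g, R) = -9 + (g - 1) = -9 + (-1 + g) = -10 + g)
(-4*K(r(-2), -3))*P(-1, 3) = (-4*(-10 - 2))*sqrt(11) = (-4*(-12))*sqrt(11) = 48*sqrt(11)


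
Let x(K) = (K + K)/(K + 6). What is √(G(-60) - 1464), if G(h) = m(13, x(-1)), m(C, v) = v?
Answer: I*√36610/5 ≈ 38.267*I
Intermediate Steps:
x(K) = 2*K/(6 + K) (x(K) = (2*K)/(6 + K) = 2*K/(6 + K))
G(h) = -⅖ (G(h) = 2*(-1)/(6 - 1) = 2*(-1)/5 = 2*(-1)*(⅕) = -⅖)
√(G(-60) - 1464) = √(-⅖ - 1464) = √(-7322/5) = I*√36610/5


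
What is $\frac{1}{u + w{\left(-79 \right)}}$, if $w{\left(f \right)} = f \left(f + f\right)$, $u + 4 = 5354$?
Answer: $\frac{1}{17832} \approx 5.6079 \cdot 10^{-5}$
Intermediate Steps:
$u = 5350$ ($u = -4 + 5354 = 5350$)
$w{\left(f \right)} = 2 f^{2}$ ($w{\left(f \right)} = f 2 f = 2 f^{2}$)
$\frac{1}{u + w{\left(-79 \right)}} = \frac{1}{5350 + 2 \left(-79\right)^{2}} = \frac{1}{5350 + 2 \cdot 6241} = \frac{1}{5350 + 12482} = \frac{1}{17832}$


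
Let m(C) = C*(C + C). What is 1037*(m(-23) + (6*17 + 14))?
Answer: 1217438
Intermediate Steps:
m(C) = 2*C² (m(C) = C*(2*C) = 2*C²)
1037*(m(-23) + (6*17 + 14)) = 1037*(2*(-23)² + (6*17 + 14)) = 1037*(2*529 + (102 + 14)) = 1037*(1058 + 116) = 1037*1174 = 1217438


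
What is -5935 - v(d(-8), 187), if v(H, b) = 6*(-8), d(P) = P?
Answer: -5887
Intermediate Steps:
v(H, b) = -48
-5935 - v(d(-8), 187) = -5935 - 1*(-48) = -5935 + 48 = -5887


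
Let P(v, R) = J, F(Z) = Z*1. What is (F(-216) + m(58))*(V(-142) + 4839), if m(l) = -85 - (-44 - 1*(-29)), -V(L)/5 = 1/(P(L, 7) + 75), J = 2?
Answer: -9687548/7 ≈ -1.3839e+6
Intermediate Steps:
F(Z) = Z
P(v, R) = 2
V(L) = -5/77 (V(L) = -5/(2 + 75) = -5/77)
m(l) = -70 (m(l) = -85 - (-44 + 29) = -85 - 1*(-15) = -85 + 15 = -70)
(F(-216) + m(58))*(V(-142) + 4839) = (-216 - 70)*(-5/77 + 4839) = -286*372598/77 = -9687548/7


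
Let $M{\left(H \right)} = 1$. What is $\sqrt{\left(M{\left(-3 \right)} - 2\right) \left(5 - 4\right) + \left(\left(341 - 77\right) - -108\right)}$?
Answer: $\sqrt{371} \approx 19.261$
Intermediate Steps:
$\sqrt{\left(M{\left(-3 \right)} - 2\right) \left(5 - 4\right) + \left(\left(341 - 77\right) - -108\right)} = \sqrt{\left(1 - 2\right) \left(5 - 4\right) + \left(\left(341 - 77\right) - -108\right)} = \sqrt{\left(-1\right) 1 + \left(264 + 108\right)} = \sqrt{-1 + 372} = \sqrt{371}$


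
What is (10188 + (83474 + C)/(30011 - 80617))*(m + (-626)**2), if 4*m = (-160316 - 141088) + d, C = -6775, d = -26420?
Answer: 79881450605840/25303 ≈ 3.1570e+9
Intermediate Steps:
m = -81956 (m = ((-160316 - 141088) - 26420)/4 = (-301404 - 26420)/4 = (1/4)*(-327824) = -81956)
(10188 + (83474 + C)/(30011 - 80617))*(m + (-626)**2) = (10188 + (83474 - 6775)/(30011 - 80617))*(-81956 + (-626)**2) = (10188 + 76699/(-50606))*(-81956 + 391876) = (10188 + 76699*(-1/50606))*309920 = (10188 - 76699/50606)*309920 = (515497229/50606)*309920 = 79881450605840/25303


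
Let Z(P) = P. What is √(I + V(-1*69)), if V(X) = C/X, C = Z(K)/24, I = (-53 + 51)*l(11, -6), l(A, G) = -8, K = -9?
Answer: √135470/92 ≈ 4.0007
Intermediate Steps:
I = 16 (I = (-53 + 51)*(-8) = -2*(-8) = 16)
C = -3/8 (C = -9/24 = -9*1/24 = -3/8 ≈ -0.37500)
V(X) = -3/(8*X)
√(I + V(-1*69)) = √(16 - 3/(8*((-1*69)))) = √(16 - 3/8/(-69)) = √(16 - 3/8*(-1/69)) = √(16 + 1/184) = √(2945/184) = √135470/92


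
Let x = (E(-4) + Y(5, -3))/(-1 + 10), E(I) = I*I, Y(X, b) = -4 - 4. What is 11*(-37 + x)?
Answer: -3575/9 ≈ -397.22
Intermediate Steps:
Y(X, b) = -8
E(I) = I²
x = 8/9 (x = ((-4)² - 8)/(-1 + 10) = (16 - 8)/9 = 8*(⅑) = 8/9 ≈ 0.88889)
11*(-37 + x) = 11*(-37 + 8/9) = 11*(-325/9) = -3575/9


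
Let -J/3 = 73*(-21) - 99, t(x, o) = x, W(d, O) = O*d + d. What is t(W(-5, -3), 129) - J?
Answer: -4886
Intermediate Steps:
W(d, O) = d + O*d
J = 4896 (J = -3*(73*(-21) - 99) = -3*(-1533 - 99) = -3*(-1632) = 4896)
t(W(-5, -3), 129) - J = -5*(1 - 3) - 1*4896 = -5*(-2) - 4896 = 10 - 4896 = -4886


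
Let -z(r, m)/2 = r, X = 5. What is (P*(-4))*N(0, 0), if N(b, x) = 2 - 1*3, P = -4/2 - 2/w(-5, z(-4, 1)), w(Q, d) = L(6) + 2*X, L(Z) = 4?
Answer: -60/7 ≈ -8.5714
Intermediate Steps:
z(r, m) = -2*r
w(Q, d) = 14 (w(Q, d) = 4 + 2*5 = 4 + 10 = 14)
P = -15/7 (P = -4/2 - 2/14 = -4*½ - 2*1/14 = -2 - ⅐ = -15/7 ≈ -2.1429)
N(b, x) = -1 (N(b, x) = 2 - 3 = -1)
(P*(-4))*N(0, 0) = -15/7*(-4)*(-1) = (60/7)*(-1) = -60/7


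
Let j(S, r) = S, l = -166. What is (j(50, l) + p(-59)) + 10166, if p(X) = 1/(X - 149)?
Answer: 2124927/208 ≈ 10216.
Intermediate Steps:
p(X) = 1/(-149 + X)
(j(50, l) + p(-59)) + 10166 = (50 + 1/(-149 - 59)) + 10166 = (50 + 1/(-208)) + 10166 = (50 - 1/208) + 10166 = 10399/208 + 10166 = 2124927/208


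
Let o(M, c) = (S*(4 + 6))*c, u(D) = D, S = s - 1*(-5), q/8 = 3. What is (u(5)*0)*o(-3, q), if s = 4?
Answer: 0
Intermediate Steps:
q = 24 (q = 8*3 = 24)
S = 9 (S = 4 - 1*(-5) = 4 + 5 = 9)
o(M, c) = 90*c (o(M, c) = (9*(4 + 6))*c = (9*10)*c = 90*c)
(u(5)*0)*o(-3, q) = (5*0)*(90*24) = 0*2160 = 0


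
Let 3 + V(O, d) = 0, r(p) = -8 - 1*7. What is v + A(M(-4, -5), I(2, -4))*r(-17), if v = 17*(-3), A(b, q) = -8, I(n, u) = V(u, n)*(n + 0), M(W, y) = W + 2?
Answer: 69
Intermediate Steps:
M(W, y) = 2 + W
r(p) = -15 (r(p) = -8 - 7 = -15)
V(O, d) = -3 (V(O, d) = -3 + 0 = -3)
I(n, u) = -3*n (I(n, u) = -3*(n + 0) = -3*n)
v = -51
v + A(M(-4, -5), I(2, -4))*r(-17) = -51 - 8*(-15) = -51 + 120 = 69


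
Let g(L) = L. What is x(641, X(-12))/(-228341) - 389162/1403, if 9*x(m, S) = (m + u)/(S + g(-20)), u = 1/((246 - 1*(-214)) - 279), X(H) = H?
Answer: -772029903292685/2783308731024 ≈ -277.38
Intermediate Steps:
u = 1/181 (u = 1/((246 + 214) - 279) = 1/(460 - 279) = 1/181 ≈ 0.0055249)
x(m, S) = (1/181 + m)/(9*(-20 + S)) (x(m, S) = ((m + 1/181)/(S - 20))/9 = ((1/181 + m)/(-20 + S))/9 = (1/181 + m)/(9*(-20 + S)))
x(641, X(-12))/(-228341) - 389162/1403 = ((1 + 181*641)/(1629*(-20 - 12)))/(-228341) - 389162/1403 = ((1/1629)*(1 + 116021)/(-32))*(-1/228341) - 389162*1/1403 = ((1/1629)*(-1/32)*116022)*(-1/228341) - 389162/1403 = -19337/8688*(-1/228341) - 389162/1403 = 19337/1983826608 - 389162/1403 = -772029903292685/2783308731024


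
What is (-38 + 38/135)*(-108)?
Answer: 20368/5 ≈ 4073.6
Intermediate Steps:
(-38 + 38/135)*(-108) = -5092/135*(-108) = 20368/5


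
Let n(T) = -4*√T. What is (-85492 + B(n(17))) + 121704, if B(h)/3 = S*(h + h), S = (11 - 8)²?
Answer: 36212 - 216*√17 ≈ 35321.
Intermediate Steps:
S = 9 (S = 3² = 9)
B(h) = 54*h (B(h) = 3*(9*(h + h)) = 3*(9*(2*h)) = 3*(18*h) = 54*h)
(-85492 + B(n(17))) + 121704 = (-85492 + 54*(-4*√17)) + 121704 = (-85492 - 216*√17) + 121704 = 36212 - 216*√17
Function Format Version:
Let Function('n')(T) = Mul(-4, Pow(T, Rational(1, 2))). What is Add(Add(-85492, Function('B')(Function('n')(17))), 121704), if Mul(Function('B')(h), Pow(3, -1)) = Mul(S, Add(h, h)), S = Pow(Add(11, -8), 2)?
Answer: Add(36212, Mul(-216, Pow(17, Rational(1, 2)))) ≈ 35321.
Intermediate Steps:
S = 9 (S = Pow(3, 2) = 9)
Function('B')(h) = Mul(54, h) (Function('B')(h) = Mul(3, Mul(9, Add(h, h))) = Mul(3, Mul(9, Mul(2, h))) = Mul(3, Mul(18, h)) = Mul(54, h))
Add(Add(-85492, Function('B')(Function('n')(17))), 121704) = Add(Add(-85492, Mul(54, Mul(-4, Pow(17, Rational(1, 2))))), 121704) = Add(Add(-85492, Mul(-216, Pow(17, Rational(1, 2)))), 121704) = Add(36212, Mul(-216, Pow(17, Rational(1, 2))))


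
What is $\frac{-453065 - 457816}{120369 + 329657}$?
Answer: $- \frac{910881}{450026} \approx -2.0241$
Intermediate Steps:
$\frac{-453065 - 457816}{120369 + 329657} = - \frac{910881}{450026}$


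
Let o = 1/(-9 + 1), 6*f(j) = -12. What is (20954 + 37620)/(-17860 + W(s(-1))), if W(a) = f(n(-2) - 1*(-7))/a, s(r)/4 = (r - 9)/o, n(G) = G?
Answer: -9371840/2857601 ≈ -3.2796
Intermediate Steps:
f(j) = -2 (f(j) = (⅙)*(-12) = -2)
o = -⅛ (o = 1/(-8) = -⅛ ≈ -0.12500)
s(r) = 288 - 32*r (s(r) = 4*((r - 9)/(-⅛)) = 4*((-9 + r)*(-8)) = 4*(72 - 8*r) = 288 - 32*r)
W(a) = -2/a
(20954 + 37620)/(-17860 + W(s(-1))) = (20954 + 37620)/(-17860 - 2/(288 - 32*(-1))) = 58574/(-17860 - 2/(288 + 32)) = 58574/(-17860 - 2/320) = 58574/(-17860 - 2*1/320) = 58574/(-17860 - 1/160) = 58574/(-2857601/160) = 58574*(-160/2857601) = -9371840/2857601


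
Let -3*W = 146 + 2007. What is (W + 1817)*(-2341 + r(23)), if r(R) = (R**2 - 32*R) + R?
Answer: -8327450/3 ≈ -2.7758e+6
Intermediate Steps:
W = -2153/3 (W = -(146 + 2007)/3 = -1/3*2153 = -2153/3 ≈ -717.67)
r(R) = R**2 - 31*R
(W + 1817)*(-2341 + r(23)) = (-2153/3 + 1817)*(-2341 + 23*(-31 + 23)) = 3298*(-2341 + 23*(-8))/3 = 3298*(-2341 - 184)/3 = (3298/3)*(-2525) = -8327450/3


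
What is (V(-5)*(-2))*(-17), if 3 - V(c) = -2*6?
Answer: 510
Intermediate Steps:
V(c) = 15 (V(c) = 3 - (-2)*6 = 3 - 1*(-12) = 3 + 12 = 15)
(V(-5)*(-2))*(-17) = (15*(-2))*(-17) = -30*(-17) = 510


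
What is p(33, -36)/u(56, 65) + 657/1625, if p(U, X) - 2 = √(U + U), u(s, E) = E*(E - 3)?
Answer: 20392/50375 + √66/4030 ≈ 0.40682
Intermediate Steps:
u(s, E) = E*(-3 + E)
p(U, X) = 2 + √2*√U (p(U, X) = 2 + √(U + U) = 2 + √(2*U) = 2 + √2*√U)
p(33, -36)/u(56, 65) + 657/1625 = (2 + √2*√33)/((65*(-3 + 65))) + 657/1625 = (2 + √66)/((65*62)) + 657*(1/1625) = (2 + √66)/4030 + 657/1625 = (2 + √66)*(1/4030) + 657/1625 = (1/2015 + √66/4030) + 657/1625 = 20392/50375 + √66/4030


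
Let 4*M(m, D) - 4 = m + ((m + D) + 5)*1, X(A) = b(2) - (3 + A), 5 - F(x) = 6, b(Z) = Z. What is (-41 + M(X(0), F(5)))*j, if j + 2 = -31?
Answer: 2607/2 ≈ 1303.5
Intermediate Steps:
j = -33 (j = -2 - 31 = -33)
F(x) = -1 (F(x) = 5 - 1*6 = 5 - 6 = -1)
X(A) = -1 - A (X(A) = 2 - (3 + A) = 2 + (-3 - A) = -1 - A)
M(m, D) = 9/4 + m/2 + D/4 (M(m, D) = 1 + (m + ((m + D) + 5)*1)/4 = 1 + (m + ((D + m) + 5)*1)/4 = 1 + (m + (5 + D + m)*1)/4 = 1 + (m + (5 + D + m))/4 = 1 + (5 + D + 2*m)/4 = 1 + (5/4 + m/2 + D/4) = 9/4 + m/2 + D/4)
(-41 + M(X(0), F(5)))*j = (-41 + (9/4 + (-1 - 1*0)/2 + (¼)*(-1)))*(-33) = (-41 + (9/4 + (-1 + 0)/2 - ¼))*(-33) = (-41 + (9/4 + (½)*(-1) - ¼))*(-33) = (-41 + (9/4 - ½ - ¼))*(-33) = (-41 + 3/2)*(-33) = -79/2*(-33) = 2607/2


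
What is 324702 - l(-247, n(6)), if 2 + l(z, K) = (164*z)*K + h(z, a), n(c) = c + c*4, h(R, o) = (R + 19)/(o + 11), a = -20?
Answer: 4619756/3 ≈ 1.5399e+6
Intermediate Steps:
h(R, o) = (19 + R)/(11 + o)
n(c) = 5*c (n(c) = c + 4*c = 5*c)
l(z, K) = -37/9 - z/9 + 164*K*z (l(z, K) = -2 + ((164*z)*K + (19 + z)/(11 - 20)) = -2 + (164*K*z + (19 + z)/(-9)) = -2 + (164*K*z - (19 + z)/9) = -2 + (164*K*z + (-19/9 - z/9)) = -2 + (-19/9 - z/9 + 164*K*z) = -37/9 - z/9 + 164*K*z)
324702 - l(-247, n(6)) = 324702 - (-37/9 - 1/9*(-247) + 164*(5*6)*(-247)) = 324702 - (-37/9 + 247/9 + 164*30*(-247)) = 324702 - (-37/9 + 247/9 - 1215240) = 324702 - 1*(-3645650/3) = 324702 + 3645650/3 = 4619756/3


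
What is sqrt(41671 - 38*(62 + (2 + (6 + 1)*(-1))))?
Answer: sqrt(39505) ≈ 198.76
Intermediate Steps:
sqrt(41671 - 38*(62 + (2 + (6 + 1)*(-1)))) = sqrt(41671 - 38*(62 + (2 + 7*(-1)))) = sqrt(41671 - 38*(62 + (2 - 7))) = sqrt(41671 - 38*(62 - 5)) = sqrt(41671 - 38*57) = sqrt(41671 - 2166) = sqrt(39505)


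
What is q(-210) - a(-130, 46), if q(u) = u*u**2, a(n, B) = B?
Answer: -9261046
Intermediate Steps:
q(u) = u**3
q(-210) - a(-130, 46) = (-210)**3 - 1*46 = -9261000 - 46 = -9261046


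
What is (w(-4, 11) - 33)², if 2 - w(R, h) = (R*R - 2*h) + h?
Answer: 1296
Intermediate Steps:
w(R, h) = 2 + h - R² (w(R, h) = 2 - ((R*R - 2*h) + h) = 2 - ((R² - 2*h) + h) = 2 - (R² - h) = 2 + (h - R²) = 2 + h - R²)
(w(-4, 11) - 33)² = ((2 + 11 - 1*(-4)²) - 33)² = ((2 + 11 - 1*16) - 33)² = ((2 + 11 - 16) - 33)² = (-3 - 33)² = (-36)² = 1296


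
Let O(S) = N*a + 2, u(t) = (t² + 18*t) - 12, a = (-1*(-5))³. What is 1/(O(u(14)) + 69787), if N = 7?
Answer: 1/70664 ≈ 1.4151e-5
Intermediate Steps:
a = 125 (a = 5³ = 125)
u(t) = -12 + t² + 18*t
O(S) = 877 (O(S) = 7*125 + 2 = 875 + 2 = 877)
1/(O(u(14)) + 69787) = 1/(877 + 69787) = 1/70664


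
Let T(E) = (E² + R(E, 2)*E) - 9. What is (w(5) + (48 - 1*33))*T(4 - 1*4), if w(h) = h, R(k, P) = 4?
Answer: -180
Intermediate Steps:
T(E) = -9 + E² + 4*E (T(E) = (E² + 4*E) - 9 = -9 + E² + 4*E)
(w(5) + (48 - 1*33))*T(4 - 1*4) = (5 + (48 - 1*33))*(-9 + (4 - 1*4)² + 4*(4 - 1*4)) = (5 + (48 - 33))*(-9 + (4 - 4)² + 4*(4 - 4)) = (5 + 15)*(-9 + 0² + 4*0) = 20*(-9 + 0 + 0) = 20*(-9) = -180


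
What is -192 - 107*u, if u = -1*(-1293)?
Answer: -138543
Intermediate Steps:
u = 1293
-192 - 107*u = -192 - 107*1293 = -192 - 138351 = -138543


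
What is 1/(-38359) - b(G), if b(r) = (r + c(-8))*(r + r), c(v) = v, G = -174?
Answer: -2429505625/38359 ≈ -63336.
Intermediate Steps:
b(r) = 2*r*(-8 + r) (b(r) = (r - 8)*(r + r) = (-8 + r)*(2*r) = 2*r*(-8 + r))
1/(-38359) - b(G) = 1/(-38359) - 2*(-174)*(-8 - 174) = -1/38359 - 2*(-174)*(-182) = -1/38359 - 1*63336 = -1/38359 - 63336 = -2429505625/38359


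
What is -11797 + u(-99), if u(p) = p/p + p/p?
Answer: -11795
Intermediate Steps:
u(p) = 2 (u(p) = 1 + 1 = 2)
-11797 + u(-99) = -11797 + 2 = -11795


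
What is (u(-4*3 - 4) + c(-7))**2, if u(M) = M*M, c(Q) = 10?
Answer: 70756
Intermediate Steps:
u(M) = M**2
(u(-4*3 - 4) + c(-7))**2 = ((-4*3 - 4)**2 + 10)**2 = ((-12 - 4)**2 + 10)**2 = ((-16)**2 + 10)**2 = (256 + 10)**2 = 266**2 = 70756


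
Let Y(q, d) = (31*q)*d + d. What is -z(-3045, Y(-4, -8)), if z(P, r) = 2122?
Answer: -2122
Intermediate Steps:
Y(q, d) = d + 31*d*q (Y(q, d) = 31*d*q + d = d + 31*d*q)
-z(-3045, Y(-4, -8)) = -1*2122 = -2122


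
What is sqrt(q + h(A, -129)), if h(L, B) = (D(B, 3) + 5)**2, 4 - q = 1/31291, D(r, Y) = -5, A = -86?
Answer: 3*sqrt(435163937)/31291 ≈ 2.0000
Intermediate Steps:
q = 125163/31291 (q = 4 - 1/31291 = 125163/31291 ≈ 4.0000)
h(L, B) = 0 (h(L, B) = (-5 + 5)**2 = 0**2 = 0)
sqrt(q + h(A, -129)) = sqrt(125163/31291 + 0) = sqrt(125163/31291) = 3*sqrt(435163937)/31291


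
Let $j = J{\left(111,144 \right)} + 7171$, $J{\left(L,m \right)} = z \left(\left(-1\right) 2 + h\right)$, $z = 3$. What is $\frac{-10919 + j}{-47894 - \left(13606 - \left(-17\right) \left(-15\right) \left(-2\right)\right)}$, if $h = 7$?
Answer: $\frac{3733}{62010} \approx 0.0602$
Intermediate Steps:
$J{\left(L,m \right)} = 15$ ($J{\left(L,m \right)} = 3 \left(\left(-1\right) 2 + 7\right) = 3 \left(-2 + 7\right) = 3 \cdot 5 = 15$)
$j = 7186$ ($j = 15 + 7171 = 7186$)
$\frac{-10919 + j}{-47894 - \left(13606 - \left(-17\right) \left(-15\right) \left(-2\right)\right)} = \frac{-10919 + 7186}{-47894 - \left(13606 - \left(-17\right) \left(-15\right) \left(-2\right)\right)} = - \frac{3733}{-47894 + \left(255 \left(-2\right) - 13606\right)} = - \frac{3733}{-47894 - 14116} = - \frac{3733}{-62010} = \left(-3733\right) \left(- \frac{1}{62010}\right) = \frac{3733}{62010}$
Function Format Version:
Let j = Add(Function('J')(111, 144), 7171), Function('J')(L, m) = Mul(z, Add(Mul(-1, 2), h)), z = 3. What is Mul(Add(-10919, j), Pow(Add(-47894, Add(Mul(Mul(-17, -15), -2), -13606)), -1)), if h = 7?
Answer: Rational(3733, 62010) ≈ 0.060200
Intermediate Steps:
Function('J')(L, m) = 15 (Function('J')(L, m) = Mul(3, Add(Mul(-1, 2), 7)) = Mul(3, Add(-2, 7)) = Mul(3, 5) = 15)
j = 7186 (j = Add(15, 7171) = 7186)
Mul(Add(-10919, j), Pow(Add(-47894, Add(Mul(Mul(-17, -15), -2), -13606)), -1)) = Mul(Add(-10919, 7186), Pow(Add(-47894, Add(Mul(Mul(-17, -15), -2), -13606)), -1)) = Mul(-3733, Pow(Add(-47894, Add(Mul(255, -2), -13606)), -1)) = Mul(-3733, Pow(Add(-47894, Add(-510, -13606)), -1)) = Mul(-3733, Pow(Add(-47894, -14116), -1)) = Mul(-3733, Pow(-62010, -1)) = Mul(-3733, Rational(-1, 62010)) = Rational(3733, 62010)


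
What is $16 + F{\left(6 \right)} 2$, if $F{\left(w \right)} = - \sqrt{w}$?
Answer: $16 - 2 \sqrt{6} \approx 11.101$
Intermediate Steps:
$16 + F{\left(6 \right)} 2 = 16 + - \sqrt{6} \cdot 2 = 16 - 2 \sqrt{6}$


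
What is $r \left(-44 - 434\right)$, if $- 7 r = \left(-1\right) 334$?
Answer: $- \frac{159652}{7} \approx -22807.0$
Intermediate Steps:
$r = \frac{334}{7}$ ($r = - \frac{\left(-1\right) 334}{7} = \left(- \frac{1}{7}\right) \left(-334\right) = \frac{334}{7} \approx 47.714$)
$r \left(-44 - 434\right) = \frac{334 \left(-44 - 434\right)}{7} = \frac{334}{7} \left(-478\right) = - \frac{159652}{7}$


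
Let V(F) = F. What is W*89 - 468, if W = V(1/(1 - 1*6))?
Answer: -2429/5 ≈ -485.80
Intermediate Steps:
W = -⅕ (W = 1/(1 - 1*6) = 1/(1 - 6) = 1/(-5) = -⅕ ≈ -0.20000)
W*89 - 468 = -⅕*89 - 468 = -89/5 - 468 = -2429/5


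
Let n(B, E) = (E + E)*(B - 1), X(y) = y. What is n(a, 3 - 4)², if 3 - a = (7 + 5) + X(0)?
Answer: 400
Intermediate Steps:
a = -9 (a = 3 - ((7 + 5) + 0) = 3 - (12 + 0) = 3 - 1*12 = 3 - 12 = -9)
n(B, E) = 2*E*(-1 + B) (n(B, E) = (2*E)*(-1 + B) = 2*E*(-1 + B))
n(a, 3 - 4)² = (2*(3 - 4)*(-1 - 9))² = (2*(-1)*(-10))² = 20² = 400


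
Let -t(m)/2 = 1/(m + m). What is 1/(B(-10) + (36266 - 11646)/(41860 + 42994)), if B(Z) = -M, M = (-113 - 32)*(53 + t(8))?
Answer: 339416/2602358525 ≈ 0.00013043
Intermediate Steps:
t(m) = -1/m (t(m) = -2/(m + m) = -2*1/(2*m) = -1/m)
M = -61335/8 (M = (-113 - 32)*(53 - 1/8) = -145*(53 - 1*⅛) = -145*(53 - ⅛) = -145*423/8 = -61335/8 ≈ -7666.9)
B(Z) = 61335/8 (B(Z) = -1*(-61335/8) = 61335/8)
1/(B(-10) + (36266 - 11646)/(41860 + 42994)) = 1/(61335/8 + (36266 - 11646)/(41860 + 42994)) = 1/(61335/8 + 24620/84854) = 1/(61335/8 + 24620*(1/84854)) = 1/(61335/8 + 12310/42427) = 1/(2602358525/339416) = 339416/2602358525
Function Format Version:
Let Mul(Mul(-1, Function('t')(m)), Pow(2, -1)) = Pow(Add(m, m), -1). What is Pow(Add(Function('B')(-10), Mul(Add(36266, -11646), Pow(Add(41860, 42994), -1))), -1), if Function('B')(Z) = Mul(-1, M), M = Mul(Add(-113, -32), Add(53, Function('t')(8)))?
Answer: Rational(339416, 2602358525) ≈ 0.00013043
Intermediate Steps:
Function('t')(m) = Mul(-1, Pow(m, -1)) (Function('t')(m) = Mul(-2, Pow(Add(m, m), -1)) = Mul(-2, Pow(Mul(2, m), -1)) = Mul(-2, Mul(Rational(1, 2), Pow(m, -1))) = Mul(-1, Pow(m, -1)))
M = Rational(-61335, 8) (M = Mul(Add(-113, -32), Add(53, Mul(-1, Pow(8, -1)))) = Mul(-145, Add(53, Mul(-1, Rational(1, 8)))) = Mul(-145, Add(53, Rational(-1, 8))) = Mul(-145, Rational(423, 8)) = Rational(-61335, 8) ≈ -7666.9)
Function('B')(Z) = Rational(61335, 8) (Function('B')(Z) = Mul(-1, Rational(-61335, 8)) = Rational(61335, 8))
Pow(Add(Function('B')(-10), Mul(Add(36266, -11646), Pow(Add(41860, 42994), -1))), -1) = Pow(Add(Rational(61335, 8), Mul(Add(36266, -11646), Pow(Add(41860, 42994), -1))), -1) = Pow(Add(Rational(61335, 8), Mul(24620, Pow(84854, -1))), -1) = Pow(Add(Rational(61335, 8), Mul(24620, Rational(1, 84854))), -1) = Pow(Add(Rational(61335, 8), Rational(12310, 42427)), -1) = Pow(Rational(2602358525, 339416), -1) = Rational(339416, 2602358525)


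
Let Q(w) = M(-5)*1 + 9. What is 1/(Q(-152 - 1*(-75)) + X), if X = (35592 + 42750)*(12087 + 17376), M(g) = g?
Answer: 1/2308190350 ≈ 4.3324e-10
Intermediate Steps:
Q(w) = 4 (Q(w) = -5*1 + 9 = -5 + 9 = 4)
X = 2308190346 (X = 78342*29463 = 2308190346)
1/(Q(-152 - 1*(-75)) + X) = 1/(4 + 2308190346) = 1/2308190350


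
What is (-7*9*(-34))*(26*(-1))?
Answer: -55692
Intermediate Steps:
(-7*9*(-34))*(26*(-1)) = -63*(-34)*(-26) = 2142*(-26) = -55692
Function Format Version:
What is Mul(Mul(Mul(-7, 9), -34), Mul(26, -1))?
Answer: -55692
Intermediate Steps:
Mul(Mul(Mul(-7, 9), -34), Mul(26, -1)) = Mul(Mul(-63, -34), -26) = Mul(2142, -26) = -55692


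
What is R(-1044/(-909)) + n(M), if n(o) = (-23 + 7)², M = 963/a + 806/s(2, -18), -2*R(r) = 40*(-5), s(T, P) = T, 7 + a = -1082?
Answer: 356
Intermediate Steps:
a = -1089 (a = -7 - 1082 = -1089)
R(r) = 100 (R(r) = -20*(-5) = -½*(-200) = 100)
M = 48656/121 (M = 963/(-1089) + 806/2 = 963*(-1/1089) + 806*(½) = -107/121 + 403 = 48656/121 ≈ 402.12)
n(o) = 256 (n(o) = (-16)² = 256)
R(-1044/(-909)) + n(M) = 100 + 256 = 356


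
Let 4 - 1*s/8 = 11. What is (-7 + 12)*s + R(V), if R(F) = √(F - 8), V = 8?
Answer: -280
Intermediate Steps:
s = -56 (s = 32 - 8*11 = 32 - 88 = -56)
R(F) = √(-8 + F)
(-7 + 12)*s + R(V) = (-7 + 12)*(-56) + √(-8 + 8) = 5*(-56) + √0 = -280 + 0 = -280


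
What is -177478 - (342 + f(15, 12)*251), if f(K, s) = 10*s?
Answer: -207940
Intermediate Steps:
-177478 - (342 + f(15, 12)*251) = -177478 - (342 + (10*12)*251) = -177478 - (342 + 120*251) = -177478 - (342 + 30120) = -177478 - 1*30462 = -177478 - 30462 = -207940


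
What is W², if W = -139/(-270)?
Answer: 19321/72900 ≈ 0.26503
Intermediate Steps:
W = 139/270 (W = -139*(-1/270) = 139/270 ≈ 0.51481)
W² = (139/270)² = 19321/72900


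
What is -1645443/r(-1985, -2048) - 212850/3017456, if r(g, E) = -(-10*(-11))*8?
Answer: 310304034063/165960080 ≈ 1869.8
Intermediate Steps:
r(g, E) = -880 (r(g, E) = -110*8 = -1*880 = -880)
-1645443/r(-1985, -2048) - 212850/3017456 = -1645443/(-880) - 212850/3017456 = -1645443*(-1/880) - 212850*1/3017456 = 1645443/880 - 106425/1508728 = 310304034063/165960080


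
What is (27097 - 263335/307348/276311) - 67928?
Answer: -3467516868595803/84923633228 ≈ -40831.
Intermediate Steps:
(27097 - 263335/307348/276311) - 67928 = (27097 - 263335*1/307348*(1/276311)) - 67928 = (27097 - 263335/307348*1/276311) - 67928 = (27097 - 263335/84923633228) - 67928 = 2301175689315781/84923633228 - 67928 = -3467516868595803/84923633228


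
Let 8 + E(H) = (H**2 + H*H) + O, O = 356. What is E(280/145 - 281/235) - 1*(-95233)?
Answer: 4439235689967/46444225 ≈ 95582.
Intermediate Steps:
E(H) = 348 + 2*H**2 (E(H) = -8 + ((H**2 + H*H) + 356) = -8 + ((H**2 + H**2) + 356) = -8 + (2*H**2 + 356) = -8 + (356 + 2*H**2) = 348 + 2*H**2)
E(280/145 - 281/235) - 1*(-95233) = (348 + 2*(280/145 - 281/235)**2) - 1*(-95233) = (348 + 2*(280*(1/145) - 281*1/235)**2) + 95233 = (348 + 2*(56/29 - 281/235)**2) + 95233 = (348 + 2*(5011/6815)**2) + 95233 = (348 + 2*(25110121/46444225)) + 95233 = (348 + 50220242/46444225) + 95233 = 16212810542/46444225 + 95233 = 4439235689967/46444225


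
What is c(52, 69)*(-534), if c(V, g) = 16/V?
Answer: -2136/13 ≈ -164.31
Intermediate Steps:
c(52, 69)*(-534) = (16/52)*(-534) = (16*(1/52))*(-534) = (4/13)*(-534) = -2136/13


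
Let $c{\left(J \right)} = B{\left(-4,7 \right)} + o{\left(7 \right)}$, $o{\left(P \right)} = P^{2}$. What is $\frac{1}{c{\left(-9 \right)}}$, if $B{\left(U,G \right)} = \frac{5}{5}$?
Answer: $\frac{1}{50} \approx 0.02$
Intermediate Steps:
$B{\left(U,G \right)} = 1$ ($B{\left(U,G \right)} = 5 \cdot \frac{1}{5} = 1$)
$c{\left(J \right)} = 50$ ($c{\left(J \right)} = 1 + 7^{2} = 1 + 49 = 50$)
$\frac{1}{c{\left(-9 \right)}} = \frac{1}{50}$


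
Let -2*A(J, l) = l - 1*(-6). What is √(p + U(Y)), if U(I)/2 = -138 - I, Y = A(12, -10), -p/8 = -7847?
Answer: 12*√434 ≈ 249.99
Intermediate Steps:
p = 62776 (p = -8*(-7847) = 62776)
A(J, l) = -3 - l/2 (A(J, l) = -(l - 1*(-6))/2 = -(l + 6)/2 = -(6 + l)/2 = -3 - l/2)
Y = 2 (Y = -3 - ½*(-10) = -3 + 5 = 2)
U(I) = -276 - 2*I (U(I) = 2*(-138 - I) = -276 - 2*I)
√(p + U(Y)) = √(62776 + (-276 - 2*2)) = √(62776 + (-276 - 4)) = √(62776 - 280) = √62496 = 12*√434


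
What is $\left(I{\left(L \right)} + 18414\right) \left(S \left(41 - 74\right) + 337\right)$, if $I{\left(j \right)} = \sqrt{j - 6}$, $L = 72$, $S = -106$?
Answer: $70617690 + 3835 \sqrt{66} \approx 7.0649 \cdot 10^{7}$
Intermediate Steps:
$I{\left(j \right)} = \sqrt{-6 + j}$
$\left(I{\left(L \right)} + 18414\right) \left(S \left(41 - 74\right) + 337\right) = \left(\sqrt{-6 + 72} + 18414\right) \left(- 106 \left(41 - 74\right) + 337\right) = \left(\sqrt{66} + 18414\right) \left(\left(-106\right) \left(-33\right) + 337\right) = \left(18414 + \sqrt{66}\right) \left(3498 + 337\right) = \left(18414 + \sqrt{66}\right) 3835 = 70617690 + 3835 \sqrt{66}$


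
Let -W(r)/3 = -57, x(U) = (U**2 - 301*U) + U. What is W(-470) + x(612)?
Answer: 191115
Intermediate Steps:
x(U) = U**2 - 300*U
W(r) = 171 (W(r) = -3*(-57) = 171)
W(-470) + x(612) = 171 + 612*(-300 + 612) = 171 + 612*312 = 171 + 190944 = 191115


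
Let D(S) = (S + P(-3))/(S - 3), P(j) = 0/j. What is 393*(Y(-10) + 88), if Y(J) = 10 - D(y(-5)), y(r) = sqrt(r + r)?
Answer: 727836/19 + 1179*I*sqrt(10)/19 ≈ 38307.0 + 196.23*I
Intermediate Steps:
P(j) = 0
y(r) = sqrt(2)*sqrt(r) (y(r) = sqrt(2*r) = sqrt(2)*sqrt(r))
D(S) = S/(-3 + S) (D(S) = (S + 0)/(S - 3) = S/(-3 + S))
Y(J) = 10 - I*sqrt(10)/(-3 + I*sqrt(10)) (Y(J) = 10 - sqrt(2)*sqrt(-5)/(-3 + sqrt(2)*sqrt(-5)) = 10 - sqrt(2)*(I*sqrt(5))/(-3 + sqrt(2)*(I*sqrt(5))) = 10 - I*sqrt(10)/(-3 + I*sqrt(10)))
393*(Y(-10) + 88) = 393*((180/19 + 3*I*sqrt(10)/19) + 88) = 393*(1852/19 + 3*I*sqrt(10)/19) = 727836/19 + 1179*I*sqrt(10)/19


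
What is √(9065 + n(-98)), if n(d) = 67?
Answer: 2*√2283 ≈ 95.562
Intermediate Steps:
√(9065 + n(-98)) = √(9065 + 67) = √9132 = 2*√2283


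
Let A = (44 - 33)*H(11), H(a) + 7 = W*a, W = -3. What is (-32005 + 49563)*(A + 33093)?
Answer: 573321374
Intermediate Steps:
H(a) = -7 - 3*a
A = -440 (A = (44 - 33)*(-7 - 3*11) = 11*(-7 - 33) = 11*(-40) = -440)
(-32005 + 49563)*(A + 33093) = (-32005 + 49563)*(-440 + 33093) = 17558*32653 = 573321374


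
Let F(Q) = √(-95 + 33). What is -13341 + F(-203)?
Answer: -13341 + I*√62 ≈ -13341.0 + 7.874*I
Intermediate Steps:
F(Q) = I*√62 (F(Q) = √(-62) = I*√62)
-13341 + F(-203) = -13341 + I*√62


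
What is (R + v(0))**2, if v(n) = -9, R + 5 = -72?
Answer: 7396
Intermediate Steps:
R = -77 (R = -5 - 72 = -77)
(R + v(0))**2 = (-77 - 9)**2 = (-86)**2 = 7396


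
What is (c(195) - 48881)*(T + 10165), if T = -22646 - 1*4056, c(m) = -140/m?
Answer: 31525921819/39 ≈ 8.0836e+8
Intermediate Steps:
T = -26702 (T = -22646 - 4056 = -26702)
(c(195) - 48881)*(T + 10165) = (-140/195 - 48881)*(-26702 + 10165) = (-140*1/195 - 48881)*(-16537) = (-28/39 - 48881)*(-16537) = -1906387/39*(-16537) = 31525921819/39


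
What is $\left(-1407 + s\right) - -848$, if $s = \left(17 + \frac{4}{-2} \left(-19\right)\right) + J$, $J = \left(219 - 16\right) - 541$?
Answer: $-842$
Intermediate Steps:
$J = -338$ ($J = \left(219 - 16\right) - 541 = 203 - 541 = -338$)
$s = -283$ ($s = \left(17 + \frac{4}{-2} \left(-19\right)\right) - 338 = \left(17 + 4 \left(- \frac{1}{2}\right) \left(-19\right)\right) - 338 = \left(17 - -38\right) - 338 = \left(17 + 38\right) - 338 = 55 - 338 = -283$)
$\left(-1407 + s\right) - -848 = \left(-1407 - 283\right) - -848 = -1690 + \left(-785 + 1633\right) = -1690 + 848 = -842$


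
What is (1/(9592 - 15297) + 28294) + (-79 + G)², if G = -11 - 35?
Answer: 250557894/5705 ≈ 43919.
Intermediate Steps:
G = -46
(1/(9592 - 15297) + 28294) + (-79 + G)² = (1/(9592 - 15297) + 28294) + (-79 - 46)² = (1/(-5705) + 28294) + (-125)² = (-1/5705 + 28294) + 15625 = 161417269/5705 + 15625 = 250557894/5705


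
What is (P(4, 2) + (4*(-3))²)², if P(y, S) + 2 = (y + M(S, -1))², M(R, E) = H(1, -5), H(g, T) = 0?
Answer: 24964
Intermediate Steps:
M(R, E) = 0
P(y, S) = -2 + y² (P(y, S) = -2 + (y + 0)² = -2 + y²)
(P(4, 2) + (4*(-3))²)² = ((-2 + 4²) + (4*(-3))²)² = ((-2 + 16) + (-12)²)² = (14 + 144)² = 158² = 24964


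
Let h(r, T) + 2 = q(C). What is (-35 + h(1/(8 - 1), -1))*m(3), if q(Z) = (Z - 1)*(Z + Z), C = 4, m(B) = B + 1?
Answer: -52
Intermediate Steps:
m(B) = 1 + B
q(Z) = 2*Z*(-1 + Z) (q(Z) = (-1 + Z)*(2*Z) = 2*Z*(-1 + Z))
h(r, T) = 22 (h(r, T) = -2 + 2*4*(-1 + 4) = -2 + 2*4*3 = -2 + 24 = 22)
(-35 + h(1/(8 - 1), -1))*m(3) = (-35 + 22)*(1 + 3) = -13*4 = -52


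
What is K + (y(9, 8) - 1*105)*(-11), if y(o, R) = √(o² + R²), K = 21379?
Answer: 22534 - 11*√145 ≈ 22402.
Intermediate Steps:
y(o, R) = √(R² + o²)
K + (y(9, 8) - 1*105)*(-11) = 21379 + (√(8² + 9²) - 1*105)*(-11) = 21379 + (√(64 + 81) - 105)*(-11) = 21379 + (√145 - 105)*(-11) = 21379 + (-105 + √145)*(-11) = 21379 + (1155 - 11*√145) = 22534 - 11*√145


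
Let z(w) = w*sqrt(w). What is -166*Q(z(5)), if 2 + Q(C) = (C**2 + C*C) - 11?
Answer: -39342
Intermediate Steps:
z(w) = w**(3/2)
Q(C) = -13 + 2*C**2 (Q(C) = -2 + ((C**2 + C*C) - 11) = -2 + ((C**2 + C**2) - 11) = -2 + (2*C**2 - 11) = -2 + (-11 + 2*C**2) = -13 + 2*C**2)
-166*Q(z(5)) = -166*(-13 + 2*(5**(3/2))**2) = -166*(-13 + 2*(5*sqrt(5))**2) = -166*(-13 + 2*125) = -166*(-13 + 250) = -166*237 = -39342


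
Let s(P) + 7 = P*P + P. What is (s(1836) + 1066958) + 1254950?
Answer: 5694633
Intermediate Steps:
s(P) = -7 + P + P² (s(P) = -7 + (P*P + P) = -7 + (P² + P) = -7 + (P + P²) = -7 + P + P²)
(s(1836) + 1066958) + 1254950 = ((-7 + 1836 + 1836²) + 1066958) + 1254950 = ((-7 + 1836 + 3370896) + 1066958) + 1254950 = (3372725 + 1066958) + 1254950 = 4439683 + 1254950 = 5694633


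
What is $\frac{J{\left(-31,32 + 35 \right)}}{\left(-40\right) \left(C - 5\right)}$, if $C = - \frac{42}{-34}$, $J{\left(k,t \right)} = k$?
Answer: $- \frac{527}{2560} \approx -0.20586$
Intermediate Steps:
$C = \frac{21}{17}$ ($C = \left(-42\right) \left(- \frac{1}{34}\right) = \frac{21}{17} \approx 1.2353$)
$\frac{J{\left(-31,32 + 35 \right)}}{\left(-40\right) \left(C - 5\right)} = - \frac{31}{\left(-40\right) \left(\frac{21}{17} - 5\right)} = - \frac{31}{\left(-40\right) \left(- \frac{64}{17}\right)} = - \frac{31}{\frac{2560}{17}} = \left(-31\right) \frac{17}{2560} = - \frac{527}{2560}$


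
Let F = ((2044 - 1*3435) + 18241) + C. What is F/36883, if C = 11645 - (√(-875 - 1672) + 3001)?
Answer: 3642/5269 - 3*I*√283/36883 ≈ 0.69121 - 0.0013683*I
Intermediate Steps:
C = 8644 - 3*I*√283 (C = 11645 - (√(-2547) + 3001) = 11645 - (3*I*√283 + 3001) = 11645 - (3001 + 3*I*√283) = 11645 + (-3001 - 3*I*√283) = 8644 - 3*I*√283 ≈ 8644.0 - 50.468*I)
F = 25494 - 3*I*√283 (F = ((2044 - 1*3435) + 18241) + (8644 - 3*I*√283) = ((2044 - 3435) + 18241) + (8644 - 3*I*√283) = (-1391 + 18241) + (8644 - 3*I*√283) = 16850 + (8644 - 3*I*√283) = 25494 - 3*I*√283 ≈ 25494.0 - 50.468*I)
F/36883 = (25494 - 3*I*√283)/36883 = (25494 - 3*I*√283)*(1/36883) = 3642/5269 - 3*I*√283/36883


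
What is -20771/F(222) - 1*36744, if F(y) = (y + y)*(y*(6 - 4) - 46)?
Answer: -6493126499/176712 ≈ -36744.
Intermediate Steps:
F(y) = 2*y*(-46 + 2*y) (F(y) = (2*y)*(y*2 - 46) = (2*y)*(2*y - 46) = (2*y)*(-46 + 2*y) = 2*y*(-46 + 2*y))
-20771/F(222) - 1*36744 = -20771*1/(888*(-23 + 222)) - 1*36744 = -20771/(4*222*199) - 36744 = -20771/176712 - 36744 = -6493126499/176712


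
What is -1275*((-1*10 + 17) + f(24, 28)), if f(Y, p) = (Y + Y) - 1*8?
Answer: -59925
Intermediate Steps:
f(Y, p) = -8 + 2*Y (f(Y, p) = 2*Y - 8 = -8 + 2*Y)
-1275*((-1*10 + 17) + f(24, 28)) = -1275*((-1*10 + 17) + (-8 + 2*24)) = -1275*((-10 + 17) + (-8 + 48)) = -1275*(7 + 40) = -1275*47 = -59925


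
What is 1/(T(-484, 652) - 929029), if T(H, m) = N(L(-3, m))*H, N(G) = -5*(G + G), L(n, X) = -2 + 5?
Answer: -1/914509 ≈ -1.0935e-6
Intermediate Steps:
L(n, X) = 3
N(G) = -10*G
T(H, m) = -30*H (T(H, m) = (-10*3)*H = -30*H)
1/(T(-484, 652) - 929029) = 1/(-30*(-484) - 929029) = 1/(14520 - 929029) = 1/(-914509) = -1/914509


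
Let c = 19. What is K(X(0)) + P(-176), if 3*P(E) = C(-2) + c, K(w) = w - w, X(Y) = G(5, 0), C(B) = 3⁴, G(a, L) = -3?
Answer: 100/3 ≈ 33.333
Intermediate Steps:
C(B) = 81
X(Y) = -3
K(w) = 0
P(E) = 100/3 (P(E) = (81 + 19)/3 = (⅓)*100 = 100/3)
K(X(0)) + P(-176) = 0 + 100/3 = 100/3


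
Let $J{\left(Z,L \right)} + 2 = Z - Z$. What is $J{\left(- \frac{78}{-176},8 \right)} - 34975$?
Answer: $-34977$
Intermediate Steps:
$J{\left(Z,L \right)} = -2$ ($J{\left(Z,L \right)} = -2 + \left(Z - Z\right) = -2 + 0 = -2$)
$J{\left(- \frac{78}{-176},8 \right)} - 34975 = -2 - 34975 = -34977$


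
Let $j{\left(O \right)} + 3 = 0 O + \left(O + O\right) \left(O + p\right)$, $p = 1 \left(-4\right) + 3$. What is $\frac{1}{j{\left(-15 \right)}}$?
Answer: $\frac{1}{477} \approx 0.0020964$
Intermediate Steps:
$p = -1$ ($p = -4 + 3 = -1$)
$j{\left(O \right)} = -3 + 2 O \left(-1 + O\right)$ ($j{\left(O \right)} = -3 + \left(0 O + \left(O + O\right) \left(O - 1\right)\right) = -3 + \left(0 + 2 O \left(-1 + O\right)\right) = -3 + 2 O \left(-1 + O\right)$)
$\frac{1}{j{\left(-15 \right)}} = \frac{1}{-3 - -30 + 2 \left(-15\right)^{2}} = \frac{1}{-3 + 30 + 2 \cdot 225} = \frac{1}{-3 + 30 + 450} = \frac{1}{477}$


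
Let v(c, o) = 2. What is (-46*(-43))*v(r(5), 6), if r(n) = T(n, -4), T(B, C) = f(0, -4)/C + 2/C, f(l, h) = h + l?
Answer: 3956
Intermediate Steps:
T(B, C) = -2/C (T(B, C) = (-4 + 0)/C + 2/C = -4/C + 2/C = -2/C)
r(n) = ½ (r(n) = -2/(-4) = -2*(-¼) = ½)
(-46*(-43))*v(r(5), 6) = -46*(-43)*2 = 1978*2 = 3956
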